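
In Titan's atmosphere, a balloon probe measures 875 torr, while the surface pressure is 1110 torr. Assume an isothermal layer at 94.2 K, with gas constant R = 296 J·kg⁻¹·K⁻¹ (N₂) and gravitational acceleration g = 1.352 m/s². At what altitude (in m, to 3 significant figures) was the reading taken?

Scale height: H = RT/g = 296 × 94.2 / 1.352 = 20624 m.
Invert the barometric formula: z = H ln(P₀/P).
P₀/P = 1110/875 = 1.2686; ln(1.2686) = 0.23791.
z = 20624 × 0.23791 = 4906.7 m.

z ≈ 4910 m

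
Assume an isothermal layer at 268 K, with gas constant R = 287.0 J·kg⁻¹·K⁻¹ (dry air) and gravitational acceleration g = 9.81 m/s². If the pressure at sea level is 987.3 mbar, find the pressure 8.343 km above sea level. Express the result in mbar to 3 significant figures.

P ≈ 341 mbar

Scale height: H = RT/g = 287.0 × 268 / 9.81 = 7840.6 m.
Barometric formula: P = P₀ exp(−z/H).
z/H = 8343.0/7840.6 = 1.0641; exp(−1.0641) = 0.34504.
P = 987.3 × 0.34504 = 340.66 mbar.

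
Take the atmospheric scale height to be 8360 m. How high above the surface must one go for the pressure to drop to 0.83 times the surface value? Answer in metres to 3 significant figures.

Set P/P₀ = exp(−z/H) = 0.83, so z = −H ln(0.83).
−ln(0.83) = 0.18633; z = 8360.0 × 0.18633 = 1557.7 m.

z ≈ 1560 m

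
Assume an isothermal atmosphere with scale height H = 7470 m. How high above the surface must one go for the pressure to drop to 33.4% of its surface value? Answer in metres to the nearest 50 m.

z ≈ 8200 m

Set P/P₀ = exp(−z/H) = 0.334, so z = −H ln(0.334).
−ln(0.334) = 1.0966; z = 7470.0 × 1.0966 = 8191.6 m.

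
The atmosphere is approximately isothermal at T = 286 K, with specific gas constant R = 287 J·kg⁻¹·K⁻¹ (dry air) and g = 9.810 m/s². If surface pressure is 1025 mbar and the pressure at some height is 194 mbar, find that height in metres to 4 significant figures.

Scale height: H = RT/g = 287 × 286 / 9.810 = 8367.2 m.
Invert the barometric formula: z = H ln(P₀/P).
P₀/P = 1025/194 = 5.2835; ln(5.2835) = 1.6646.
z = 8367.2 × 1.6646 = 13928 m.

z ≈ 13930 m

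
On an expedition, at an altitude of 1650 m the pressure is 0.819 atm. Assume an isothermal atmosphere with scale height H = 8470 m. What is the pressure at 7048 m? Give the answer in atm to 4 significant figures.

P ≈ 0.4330 atm

Between two levels, P₂ = P₁ exp(−Δz/H) with Δz = z₂ − z₁.
Δz = 7048.0 − 1650.0 = 5398.0 m; Δz/H = 5398.0/8470.0 = 0.63731.
P₂ = 0.819 × exp(−0.63731) = 0.819 × 0.52871 = 0.43301 atm.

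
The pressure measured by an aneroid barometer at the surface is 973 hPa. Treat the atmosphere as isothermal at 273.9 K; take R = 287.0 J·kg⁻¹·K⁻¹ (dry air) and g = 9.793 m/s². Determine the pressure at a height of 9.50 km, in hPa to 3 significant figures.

Scale height: H = RT/g = 287.0 × 273.9 / 9.793 = 8027.1 m.
Barometric formula: P = P₀ exp(−z/H).
z/H = 9500.0/8027.1 = 1.1835; exp(−1.1835) = 0.30621.
P = 973 × 0.30621 = 297.94 hPa.

P ≈ 298 hPa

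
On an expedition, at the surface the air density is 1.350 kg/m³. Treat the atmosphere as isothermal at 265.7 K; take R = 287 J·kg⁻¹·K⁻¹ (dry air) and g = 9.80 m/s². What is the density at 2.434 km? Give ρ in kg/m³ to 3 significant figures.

ρ ≈ 0.987 kg/m³

Scale height: H = RT/g = 287 × 265.7 / 9.80 = 7781.2 m.
In an isothermal atmosphere, density decays like pressure: ρ = ρ₀ exp(−z/H).
z/H = 2434.0/7781.2 = 0.31281; exp(−0.31281) = 0.73139.
ρ = 1.350 × 0.73139 = 0.98738 kg/m³.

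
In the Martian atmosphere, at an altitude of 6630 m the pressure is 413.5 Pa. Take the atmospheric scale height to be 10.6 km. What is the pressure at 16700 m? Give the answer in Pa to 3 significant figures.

P ≈ 160 Pa

Between two levels, P₂ = P₁ exp(−Δz/H) with Δz = z₂ − z₁.
Δz = 16700 − 6630.0 = 10070 m; Δz/H = 10070/10600 = 0.95000.
P₂ = 413.5 × exp(−0.95000) = 413.5 × 0.38674 = 159.92 Pa.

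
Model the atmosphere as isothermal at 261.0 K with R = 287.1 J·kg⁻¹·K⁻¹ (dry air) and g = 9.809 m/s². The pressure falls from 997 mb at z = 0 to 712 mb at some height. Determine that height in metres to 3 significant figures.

z ≈ 2570 m

Scale height: H = RT/g = 287.1 × 261.0 / 9.809 = 7639.2 m.
Invert the barometric formula: z = H ln(P₀/P).
P₀/P = 997/712 = 1.4003; ln(1.4003) = 0.33669.
z = 7639.2 × 0.33669 = 2572.0 m.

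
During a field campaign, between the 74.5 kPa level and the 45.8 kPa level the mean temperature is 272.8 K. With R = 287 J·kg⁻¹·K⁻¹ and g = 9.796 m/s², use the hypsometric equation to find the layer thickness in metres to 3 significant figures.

Hypsometric equation: Δz = (R T̄/g) ln(P₁/P₂).
R T̄/g = 287 × 272.8 / 9.796 = 7992.4 m.
ln(74.5/45.8) = ln(1.6266) = 0.48649.
Δz = 7992.4 × 0.48649 = 3888.2 m.

Δz ≈ 3890 m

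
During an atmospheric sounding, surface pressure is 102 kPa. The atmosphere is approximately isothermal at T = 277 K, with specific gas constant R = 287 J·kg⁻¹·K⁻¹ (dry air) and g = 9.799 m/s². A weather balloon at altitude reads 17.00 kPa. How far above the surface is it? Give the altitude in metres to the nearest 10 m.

z ≈ 14540 m

Scale height: H = RT/g = 287 × 277 / 9.799 = 8113.0 m.
Invert the barometric formula: z = H ln(P₀/P).
P₀/P = 102/17.00 = 6.0000; ln(6.0000) = 1.7918.
z = 8113.0 × 1.7918 = 14537 m.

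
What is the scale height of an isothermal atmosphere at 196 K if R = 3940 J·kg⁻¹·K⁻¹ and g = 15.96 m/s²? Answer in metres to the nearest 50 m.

The scale height of an isothermal atmosphere is H = RT/g.
H = 3940 × 196 / 15.96 = 772240/15.96 = 48386 m.

H ≈ 48400 m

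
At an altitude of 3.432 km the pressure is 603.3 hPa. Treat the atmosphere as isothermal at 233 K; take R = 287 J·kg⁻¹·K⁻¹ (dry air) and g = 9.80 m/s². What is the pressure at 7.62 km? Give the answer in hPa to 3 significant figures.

P ≈ 327 hPa

Scale height: H = RT/g = 287 × 233 / 9.80 = 6823.6 m.
Between two levels, P₂ = P₁ exp(−Δz/H) with Δz = z₂ − z₁.
Δz = 7620.0 − 3432.0 = 4188.0 m; Δz/H = 4188.0/6823.6 = 0.61375.
P₂ = 603.3 × exp(−0.61375) = 603.3 × 0.54132 = 326.58 hPa.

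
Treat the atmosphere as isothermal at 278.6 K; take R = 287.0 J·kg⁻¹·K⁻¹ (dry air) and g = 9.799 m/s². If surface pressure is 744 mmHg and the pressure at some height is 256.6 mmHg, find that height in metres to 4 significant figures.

Scale height: H = RT/g = 287.0 × 278.6 / 9.799 = 8159.8 m.
Invert the barometric formula: z = H ln(P₀/P).
P₀/P = 744/256.6 = 2.8995; ln(2.8995) = 1.0645.
z = 8159.8 × 1.0645 = 8686.1 m.

z ≈ 8686 m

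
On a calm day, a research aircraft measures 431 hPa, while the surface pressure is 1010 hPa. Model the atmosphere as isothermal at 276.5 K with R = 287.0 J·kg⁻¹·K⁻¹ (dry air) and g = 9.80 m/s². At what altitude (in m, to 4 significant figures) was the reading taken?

Scale height: H = RT/g = 287.0 × 276.5 / 9.80 = 8097.5 m.
Invert the barometric formula: z = H ln(P₀/P).
P₀/P = 1010/431 = 2.3434; ln(2.3434) = 0.85160.
z = 8097.5 × 0.85160 = 6895.8 m.

z ≈ 6896 m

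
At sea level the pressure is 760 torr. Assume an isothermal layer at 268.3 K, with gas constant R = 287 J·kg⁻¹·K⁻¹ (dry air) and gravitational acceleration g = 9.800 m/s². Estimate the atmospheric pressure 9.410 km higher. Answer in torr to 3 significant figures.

Scale height: H = RT/g = 287 × 268.3 / 9.800 = 7857.4 m.
Barometric formula: P = P₀ exp(−z/H).
z/H = 9410.0/7857.4 = 1.1976; exp(−1.1976) = 0.30192.
P = 760 × 0.30192 = 229.46 torr.

P ≈ 229 torr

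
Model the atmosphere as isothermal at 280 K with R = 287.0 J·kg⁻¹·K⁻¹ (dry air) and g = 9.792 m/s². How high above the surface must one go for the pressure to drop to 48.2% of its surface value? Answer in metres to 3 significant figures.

z ≈ 5990 m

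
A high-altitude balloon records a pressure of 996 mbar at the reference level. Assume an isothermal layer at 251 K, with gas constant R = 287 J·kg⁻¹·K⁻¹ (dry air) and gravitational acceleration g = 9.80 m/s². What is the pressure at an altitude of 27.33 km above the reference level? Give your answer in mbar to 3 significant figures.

P ≈ 24.2 mbar

Scale height: H = RT/g = 287 × 251 / 9.80 = 7350.7 m.
Barometric formula: P = P₀ exp(−z/H).
z/H = 27330/7350.7 = 3.7180; exp(−3.7180) = 0.024282.
P = 996 × 0.024282 = 24.185 mbar.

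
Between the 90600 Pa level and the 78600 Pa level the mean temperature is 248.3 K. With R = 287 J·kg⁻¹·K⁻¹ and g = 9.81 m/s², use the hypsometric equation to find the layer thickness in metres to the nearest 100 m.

Δz ≈ 1000 m

Hypsometric equation: Δz = (R T̄/g) ln(P₁/P₂).
R T̄/g = 287 × 248.3 / 9.81 = 7264.2 m.
ln(90600/78600) = ln(1.1527) = 0.14211.
Δz = 7264.2 × 0.14211 = 1032.3 m.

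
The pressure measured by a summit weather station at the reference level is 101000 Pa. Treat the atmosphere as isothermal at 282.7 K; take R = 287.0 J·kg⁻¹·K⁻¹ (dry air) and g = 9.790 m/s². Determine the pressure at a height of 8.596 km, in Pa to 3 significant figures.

P ≈ 35800 Pa

Scale height: H = RT/g = 287.0 × 282.7 / 9.790 = 8287.5 m.
Barometric formula: P = P₀ exp(−z/H).
z/H = 8596.0/8287.5 = 1.0372; exp(−1.0372) = 0.35445.
P = 101000 × 0.35445 = 35799 Pa.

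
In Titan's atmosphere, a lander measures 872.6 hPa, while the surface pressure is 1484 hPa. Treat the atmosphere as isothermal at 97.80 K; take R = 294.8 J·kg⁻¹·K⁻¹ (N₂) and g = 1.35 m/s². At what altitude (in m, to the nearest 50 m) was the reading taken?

z ≈ 11350 m

Scale height: H = RT/g = 294.8 × 97.80 / 1.35 = 21357 m.
Invert the barometric formula: z = H ln(P₀/P).
P₀/P = 1484/872.6 = 1.7007; ln(1.7007) = 0.53104.
z = 21357 × 0.53104 = 11341 m.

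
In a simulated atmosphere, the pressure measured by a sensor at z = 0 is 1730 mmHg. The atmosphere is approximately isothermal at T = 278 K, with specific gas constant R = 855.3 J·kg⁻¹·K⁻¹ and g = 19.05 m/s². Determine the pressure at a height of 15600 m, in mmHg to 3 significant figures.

Scale height: H = RT/g = 855.3 × 278 / 19.05 = 12482 m.
Barometric formula: P = P₀ exp(−z/H).
z/H = 15600/12482 = 1.2498; exp(−1.2498) = 0.28656.
P = 1730 × 0.28656 = 495.75 mmHg.

P ≈ 496 mmHg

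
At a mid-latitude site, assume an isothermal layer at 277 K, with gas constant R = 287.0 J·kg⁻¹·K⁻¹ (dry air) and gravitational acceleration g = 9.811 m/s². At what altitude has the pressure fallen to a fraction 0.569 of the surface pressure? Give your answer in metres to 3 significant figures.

Scale height: H = RT/g = 287.0 × 277 / 9.811 = 8103.0 m.
Set P/P₀ = exp(−z/H) = 0.569, so z = −H ln(0.569).
−ln(0.569) = 0.56387; z = 8103.0 × 0.56387 = 4569.0 m.

z ≈ 4570 m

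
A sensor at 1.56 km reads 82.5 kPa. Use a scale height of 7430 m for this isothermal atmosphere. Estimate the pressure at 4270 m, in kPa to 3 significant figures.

P ≈ 57.3 kPa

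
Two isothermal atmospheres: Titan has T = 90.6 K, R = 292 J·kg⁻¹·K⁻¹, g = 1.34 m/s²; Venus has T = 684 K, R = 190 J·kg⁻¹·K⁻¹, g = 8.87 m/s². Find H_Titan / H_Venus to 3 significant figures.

H_Titan/H_Venus ≈ 1.35

H = RT/g for each body.
H_Titan = 292 × 90.6 / 1.34 = 19743 m.
H_Venus = 190 × 684 / 8.87 = 14652 m.
H_Titan/H_Venus = 19743/14652 = 1.3475.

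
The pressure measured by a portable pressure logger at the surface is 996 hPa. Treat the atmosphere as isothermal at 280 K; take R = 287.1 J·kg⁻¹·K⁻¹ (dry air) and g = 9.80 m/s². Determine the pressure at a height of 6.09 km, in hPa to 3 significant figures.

Scale height: H = RT/g = 287.1 × 280 / 9.80 = 8202.9 m.
Barometric formula: P = P₀ exp(−z/H).
z/H = 6090.0/8202.9 = 0.74242; exp(−0.74242) = 0.47596.
P = 996 × 0.47596 = 474.06 hPa.

P ≈ 474 hPa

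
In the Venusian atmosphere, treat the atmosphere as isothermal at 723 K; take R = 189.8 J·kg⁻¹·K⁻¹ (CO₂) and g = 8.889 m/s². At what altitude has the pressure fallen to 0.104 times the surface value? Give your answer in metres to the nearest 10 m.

z ≈ 34940 m

Scale height: H = RT/g = 189.8 × 723 / 8.889 = 15438 m.
Set P/P₀ = exp(−z/H) = 0.104, so z = −H ln(0.104).
−ln(0.104) = 2.2634; z = 15438 × 2.2634 = 34942 m.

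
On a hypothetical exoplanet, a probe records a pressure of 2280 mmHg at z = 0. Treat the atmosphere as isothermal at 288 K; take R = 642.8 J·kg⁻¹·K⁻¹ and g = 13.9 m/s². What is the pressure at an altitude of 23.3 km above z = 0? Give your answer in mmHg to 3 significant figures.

P ≈ 396 mmHg

Scale height: H = RT/g = 642.8 × 288 / 13.9 = 13318 m.
Barometric formula: P = P₀ exp(−z/H).
z/H = 23300/13318 = 1.7495; exp(−1.7495) = 0.17386.
P = 2280 × 0.17386 = 396.40 mmHg.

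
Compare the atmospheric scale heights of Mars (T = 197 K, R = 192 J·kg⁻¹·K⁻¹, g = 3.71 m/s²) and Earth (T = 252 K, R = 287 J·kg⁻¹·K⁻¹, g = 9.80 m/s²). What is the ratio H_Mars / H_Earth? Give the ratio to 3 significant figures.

H_Mars/H_Earth ≈ 1.38

H = RT/g for each body.
H_Mars = 192 × 197 / 3.71 = 10195 m.
H_Earth = 287 × 252 / 9.80 = 7380.0 m.
H_Mars/H_Earth = 10195/7380.0 = 1.3814.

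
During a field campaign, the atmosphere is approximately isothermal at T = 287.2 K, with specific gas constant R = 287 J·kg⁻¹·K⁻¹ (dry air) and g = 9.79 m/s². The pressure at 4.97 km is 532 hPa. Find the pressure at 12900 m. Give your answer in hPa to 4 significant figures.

P ≈ 207.4 hPa

Scale height: H = RT/g = 287 × 287.2 / 9.79 = 8419.4 m.
Between two levels, P₂ = P₁ exp(−Δz/H) with Δz = z₂ − z₁.
Δz = 12900 − 4970.0 = 7930.0 m; Δz/H = 7930.0/8419.4 = 0.94187.
P₂ = 532 × exp(−0.94187) = 532 × 0.38990 = 207.43 hPa.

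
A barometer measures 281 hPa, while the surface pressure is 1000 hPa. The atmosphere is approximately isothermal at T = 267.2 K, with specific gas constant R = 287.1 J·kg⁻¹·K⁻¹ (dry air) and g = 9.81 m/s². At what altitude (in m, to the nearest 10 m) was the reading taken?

Scale height: H = RT/g = 287.1 × 267.2 / 9.81 = 7819.9 m.
Invert the barometric formula: z = H ln(P₀/P).
P₀/P = 1000/281 = 3.5587; ln(3.5587) = 1.2694.
z = 7819.9 × 1.2694 = 9926.6 m.

z ≈ 9930 m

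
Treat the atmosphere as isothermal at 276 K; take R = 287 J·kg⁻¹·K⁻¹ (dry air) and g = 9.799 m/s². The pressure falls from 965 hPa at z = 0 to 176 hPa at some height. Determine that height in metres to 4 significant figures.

Scale height: H = RT/g = 287 × 276 / 9.799 = 8083.7 m.
Invert the barometric formula: z = H ln(P₀/P).
P₀/P = 965/176 = 5.4830; ln(5.4830) = 1.7017.
z = 8083.7 × 1.7017 = 13756 m.

z ≈ 13760 m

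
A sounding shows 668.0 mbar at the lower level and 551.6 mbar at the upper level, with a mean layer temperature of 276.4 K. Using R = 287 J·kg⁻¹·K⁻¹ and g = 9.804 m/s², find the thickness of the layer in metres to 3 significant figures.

Δz ≈ 1550 m

Hypsometric equation: Δz = (R T̄/g) ln(P₁/P₂).
R T̄/g = 287 × 276.4 / 9.804 = 8091.3 m.
ln(668.0/551.6) = ln(1.2110) = 0.19145.
Δz = 8091.3 × 0.19145 = 1549.1 m.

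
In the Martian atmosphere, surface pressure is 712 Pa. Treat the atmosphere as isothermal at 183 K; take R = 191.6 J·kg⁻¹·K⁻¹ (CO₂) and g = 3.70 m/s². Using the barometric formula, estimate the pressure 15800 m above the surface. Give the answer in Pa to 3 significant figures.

P ≈ 134 Pa

Scale height: H = RT/g = 191.6 × 183 / 3.70 = 9476.4 m.
Barometric formula: P = P₀ exp(−z/H).
z/H = 15800/9476.4 = 1.6673; exp(−1.6673) = 0.18876.
P = 712 × 0.18876 = 134.40 Pa.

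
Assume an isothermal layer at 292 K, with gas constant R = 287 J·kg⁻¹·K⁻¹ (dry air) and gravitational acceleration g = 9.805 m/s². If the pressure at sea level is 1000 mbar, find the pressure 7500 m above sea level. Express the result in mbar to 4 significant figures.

Scale height: H = RT/g = 287 × 292 / 9.805 = 8547.1 m.
Barometric formula: P = P₀ exp(−z/H).
z/H = 7500.0/8547.1 = 0.87749; exp(−0.87749) = 0.41583.
P = 1000 × 0.41583 = 415.83 mbar.

P ≈ 415.8 mbar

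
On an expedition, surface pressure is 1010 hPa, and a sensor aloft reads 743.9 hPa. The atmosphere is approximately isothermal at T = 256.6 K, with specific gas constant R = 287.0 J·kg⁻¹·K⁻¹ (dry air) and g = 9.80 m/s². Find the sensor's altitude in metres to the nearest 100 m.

z ≈ 2300 m

Scale height: H = RT/g = 287.0 × 256.6 / 9.80 = 7514.7 m.
Invert the barometric formula: z = H ln(P₀/P).
P₀/P = 1010/743.9 = 1.3577; ln(1.3577) = 0.30579.
z = 7514.7 × 0.30579 = 2297.9 m.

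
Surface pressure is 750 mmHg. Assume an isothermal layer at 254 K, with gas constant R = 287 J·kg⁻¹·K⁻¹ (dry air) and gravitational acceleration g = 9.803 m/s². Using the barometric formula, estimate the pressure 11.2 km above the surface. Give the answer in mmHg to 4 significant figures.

Scale height: H = RT/g = 287 × 254 / 9.803 = 7436.3 m.
Barometric formula: P = P₀ exp(−z/H).
z/H = 11200/7436.3 = 1.5061; exp(−1.5061) = 0.22177.
P = 750 × 0.22177 = 166.33 mmHg.

P ≈ 166.3 mmHg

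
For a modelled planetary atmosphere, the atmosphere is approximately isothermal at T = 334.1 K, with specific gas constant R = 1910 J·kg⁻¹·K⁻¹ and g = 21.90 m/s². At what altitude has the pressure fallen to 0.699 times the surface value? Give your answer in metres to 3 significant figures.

z ≈ 10400 m

Scale height: H = RT/g = 1910 × 334.1 / 21.90 = 29138 m.
Set P/P₀ = exp(−z/H) = 0.699, so z = −H ln(0.699).
−ln(0.699) = 0.35810; z = 29138 × 0.35810 = 10434 m.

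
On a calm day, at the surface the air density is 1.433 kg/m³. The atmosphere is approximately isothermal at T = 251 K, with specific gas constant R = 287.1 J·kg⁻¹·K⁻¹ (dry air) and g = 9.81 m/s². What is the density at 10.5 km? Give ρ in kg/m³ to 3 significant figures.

ρ ≈ 0.343 kg/m³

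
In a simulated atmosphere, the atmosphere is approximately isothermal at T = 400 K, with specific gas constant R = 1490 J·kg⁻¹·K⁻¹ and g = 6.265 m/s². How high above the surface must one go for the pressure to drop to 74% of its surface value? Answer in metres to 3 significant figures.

z ≈ 28600 m

Scale height: H = RT/g = 1490 × 400 / 6.265 = 95132 m.
Set P/P₀ = exp(−z/H) = 0.74, so z = −H ln(0.74).
−ln(0.74) = 0.30111; z = 95132 × 0.30111 = 28645 m.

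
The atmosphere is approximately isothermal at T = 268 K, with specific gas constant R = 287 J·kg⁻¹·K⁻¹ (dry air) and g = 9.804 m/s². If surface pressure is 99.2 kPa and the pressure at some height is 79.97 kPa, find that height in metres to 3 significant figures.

z ≈ 1690 m

Scale height: H = RT/g = 287 × 268 / 9.804 = 7845.4 m.
Invert the barometric formula: z = H ln(P₀/P).
P₀/P = 99.2/79.97 = 1.2405; ln(1.2405) = 0.21551.
z = 7845.4 × 0.21551 = 1690.8 m.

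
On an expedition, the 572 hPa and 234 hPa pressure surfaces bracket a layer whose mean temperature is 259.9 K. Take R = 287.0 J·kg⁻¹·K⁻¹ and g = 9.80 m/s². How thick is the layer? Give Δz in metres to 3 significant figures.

Δz ≈ 6800 m

Hypsometric equation: Δz = (R T̄/g) ln(P₁/P₂).
R T̄/g = 287.0 × 259.9 / 9.80 = 7611.4 m.
ln(572/234) = ln(2.4444) = 0.89380.
Δz = 7611.4 × 0.89380 = 6803.1 m.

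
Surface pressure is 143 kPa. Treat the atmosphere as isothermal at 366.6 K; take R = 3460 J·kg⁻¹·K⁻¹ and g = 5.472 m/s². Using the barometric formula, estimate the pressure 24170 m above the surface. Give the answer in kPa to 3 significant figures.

P ≈ 129 kPa

Scale height: H = RT/g = 3460 × 366.6 / 5.472 = 231800 m.
Barometric formula: P = P₀ exp(−z/H).
z/H = 24170/231800 = 0.10427; exp(−0.10427) = 0.90098.
P = 143 × 0.90098 = 128.84 kPa.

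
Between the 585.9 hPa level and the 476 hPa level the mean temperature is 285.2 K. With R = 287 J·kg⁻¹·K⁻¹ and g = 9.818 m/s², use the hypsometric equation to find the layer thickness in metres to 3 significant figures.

Hypsometric equation: Δz = (R T̄/g) ln(P₁/P₂).
R T̄/g = 287 × 285.2 / 9.818 = 8337.0 m.
ln(585.9/476) = ln(1.2309) = 0.20775.
Δz = 8337.0 × 0.20775 = 1732.0 m.

Δz ≈ 1730 m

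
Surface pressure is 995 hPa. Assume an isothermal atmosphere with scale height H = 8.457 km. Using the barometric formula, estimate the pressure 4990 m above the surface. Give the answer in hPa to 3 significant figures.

P ≈ 552 hPa

Barometric formula: P = P₀ exp(−z/H).
z/H = 4990.0/8457.0 = 0.59004; exp(−0.59004) = 0.55431.
P = 995 × 0.55431 = 551.54 hPa.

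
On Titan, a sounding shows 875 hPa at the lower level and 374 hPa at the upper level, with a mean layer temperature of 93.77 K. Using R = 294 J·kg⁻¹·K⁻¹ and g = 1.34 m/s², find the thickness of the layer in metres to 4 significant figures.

Hypsometric equation: Δz = (R T̄/g) ln(P₁/P₂).
R T̄/g = 294 × 93.77 / 1.34 = 20573 m.
ln(875/374) = ln(2.3396) = 0.84998.
Δz = 20573 × 0.84998 = 17487 m.

Δz ≈ 17490 m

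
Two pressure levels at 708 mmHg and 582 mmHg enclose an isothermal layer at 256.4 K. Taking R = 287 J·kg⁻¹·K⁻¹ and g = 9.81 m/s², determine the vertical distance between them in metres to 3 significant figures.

Δz ≈ 1470 m

Hypsometric equation: Δz = (R T̄/g) ln(P₁/P₂).
R T̄/g = 287 × 256.4 / 9.81 = 7501.2 m.
ln(708/582) = ln(1.2165) = 0.19598.
Δz = 7501.2 × 0.19598 = 1470.1 m.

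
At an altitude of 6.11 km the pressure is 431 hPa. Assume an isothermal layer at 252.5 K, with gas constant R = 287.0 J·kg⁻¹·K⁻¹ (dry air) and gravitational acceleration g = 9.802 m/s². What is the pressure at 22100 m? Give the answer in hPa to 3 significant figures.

Scale height: H = RT/g = 287.0 × 252.5 / 9.802 = 7393.1 m.
Between two levels, P₂ = P₁ exp(−Δz/H) with Δz = z₂ − z₁.
Δz = 22100 − 6110.0 = 15990 m; Δz/H = 15990/7393.1 = 2.1628.
P₂ = 431 × exp(−2.1628) = 431 × 0.11500 = 49.565 hPa.

P ≈ 49.6 hPa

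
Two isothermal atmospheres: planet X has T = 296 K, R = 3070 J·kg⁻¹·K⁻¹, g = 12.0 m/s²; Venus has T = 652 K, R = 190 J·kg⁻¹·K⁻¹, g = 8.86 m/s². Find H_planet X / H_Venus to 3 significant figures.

H_planet X/H_Venus ≈ 5.42

H = RT/g for each body.
H_planet X = 3070 × 296 / 12.0 = 75727 m.
H_Venus = 190 × 652 / 8.86 = 13982 m.
H_planet X/H_Venus = 75727/13982 = 5.4160.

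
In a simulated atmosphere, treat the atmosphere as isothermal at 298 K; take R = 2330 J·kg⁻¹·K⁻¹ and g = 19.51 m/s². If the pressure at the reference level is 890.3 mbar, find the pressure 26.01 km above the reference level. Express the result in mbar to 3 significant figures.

Scale height: H = RT/g = 2330 × 298 / 19.51 = 35589 m.
Barometric formula: P = P₀ exp(−z/H).
z/H = 26010/35589 = 0.73084; exp(−0.73084) = 0.48150.
P = 890.3 × 0.48150 = 428.68 mbar.

P ≈ 429 mbar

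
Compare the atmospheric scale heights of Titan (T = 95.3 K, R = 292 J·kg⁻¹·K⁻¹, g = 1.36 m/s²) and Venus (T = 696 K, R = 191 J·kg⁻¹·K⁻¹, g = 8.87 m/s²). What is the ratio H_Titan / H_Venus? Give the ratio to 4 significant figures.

H = RT/g for each body.
H_Titan = 292 × 95.3 / 1.36 = 20461 m.
H_Venus = 191 × 696 / 8.87 = 14987 m.
H_Titan/H_Venus = 20461/14987 = 1.3652.

H_Titan/H_Venus ≈ 1.365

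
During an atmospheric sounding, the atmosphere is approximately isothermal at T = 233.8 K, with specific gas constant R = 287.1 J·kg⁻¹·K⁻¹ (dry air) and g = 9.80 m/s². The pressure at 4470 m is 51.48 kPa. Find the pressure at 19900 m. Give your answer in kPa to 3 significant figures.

Scale height: H = RT/g = 287.1 × 233.8 / 9.80 = 6849.4 m.
Between two levels, P₂ = P₁ exp(−Δz/H) with Δz = z₂ − z₁.
Δz = 19900 − 4470.0 = 15430 m; Δz/H = 15430/6849.4 = 2.2528.
P₂ = 51.48 × exp(−2.2528) = 51.48 × 0.10510 = 5.4105 kPa.

P ≈ 5.41 kPa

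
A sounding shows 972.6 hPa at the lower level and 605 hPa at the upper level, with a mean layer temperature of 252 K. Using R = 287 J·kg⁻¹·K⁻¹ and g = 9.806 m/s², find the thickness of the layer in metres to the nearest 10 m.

Hypsometric equation: Δz = (R T̄/g) ln(P₁/P₂).
R T̄/g = 287 × 252 / 9.806 = 7375.5 m.
ln(972.6/605) = ln(1.6076) = 0.47474.
Δz = 7375.5 × 0.47474 = 3501.4 m.

Δz ≈ 3500 m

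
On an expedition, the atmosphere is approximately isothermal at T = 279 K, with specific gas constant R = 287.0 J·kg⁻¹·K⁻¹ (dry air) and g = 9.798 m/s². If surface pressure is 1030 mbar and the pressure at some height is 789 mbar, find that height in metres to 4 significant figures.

Scale height: H = RT/g = 287.0 × 279 / 9.798 = 8172.4 m.
Invert the barometric formula: z = H ln(P₀/P).
P₀/P = 1030/789 = 1.3054; ln(1.3054) = 0.26651.
z = 8172.4 × 0.26651 = 2178.0 m.

z ≈ 2178 m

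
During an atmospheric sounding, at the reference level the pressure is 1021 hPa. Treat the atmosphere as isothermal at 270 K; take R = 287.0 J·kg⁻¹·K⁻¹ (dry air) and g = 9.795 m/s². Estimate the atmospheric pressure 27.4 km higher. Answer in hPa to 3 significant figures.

P ≈ 32.0 hPa

Scale height: H = RT/g = 287.0 × 270 / 9.795 = 7911.2 m.
Barometric formula: P = P₀ exp(−z/H).
z/H = 27400/7911.2 = 3.4634; exp(−3.4634) = 0.031323.
P = 1021 × 0.031323 = 31.981 hPa.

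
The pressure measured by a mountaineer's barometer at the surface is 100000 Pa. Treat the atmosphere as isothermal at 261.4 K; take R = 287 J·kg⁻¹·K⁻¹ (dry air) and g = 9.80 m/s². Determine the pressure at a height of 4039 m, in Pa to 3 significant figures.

Scale height: H = RT/g = 287 × 261.4 / 9.80 = 7655.3 m.
Barometric formula: P = P₀ exp(−z/H).
z/H = 4039.0/7655.3 = 0.52761; exp(−0.52761) = 0.59001.
P = 100000 × 0.59001 = 59001 Pa.

P ≈ 59000 Pa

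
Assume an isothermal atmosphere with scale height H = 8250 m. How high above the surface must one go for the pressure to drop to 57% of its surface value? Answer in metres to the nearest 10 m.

Set P/P₀ = exp(−z/H) = 0.57, so z = −H ln(0.57).
−ln(0.57) = 0.56212; z = 8250.0 × 0.56212 = 4637.5 m.

z ≈ 4640 m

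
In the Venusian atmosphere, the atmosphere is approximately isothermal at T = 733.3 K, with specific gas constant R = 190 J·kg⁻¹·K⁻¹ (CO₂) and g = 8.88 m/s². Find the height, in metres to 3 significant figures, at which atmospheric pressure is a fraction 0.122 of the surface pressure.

z ≈ 33000 m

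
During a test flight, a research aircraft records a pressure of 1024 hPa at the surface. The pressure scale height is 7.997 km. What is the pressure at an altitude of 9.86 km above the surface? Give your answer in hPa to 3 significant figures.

P ≈ 298 hPa

Barometric formula: P = P₀ exp(−z/H).
z/H = 9860.0/7997.0 = 1.2330; exp(−1.2330) = 0.29142.
P = 1024 × 0.29142 = 298.41 hPa.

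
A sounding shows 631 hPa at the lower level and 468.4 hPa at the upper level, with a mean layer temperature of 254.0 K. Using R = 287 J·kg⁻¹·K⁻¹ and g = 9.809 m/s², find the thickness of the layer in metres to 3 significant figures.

Δz ≈ 2210 m

Hypsometric equation: Δz = (R T̄/g) ln(P₁/P₂).
R T̄/g = 287 × 254.0 / 9.809 = 7431.7 m.
ln(631/468.4) = ln(1.3471) = 0.29795.
Δz = 7431.7 × 0.29795 = 2214.3 m.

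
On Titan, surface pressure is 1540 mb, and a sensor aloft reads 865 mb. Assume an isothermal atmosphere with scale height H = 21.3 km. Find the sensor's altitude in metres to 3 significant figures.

z ≈ 12300 m

Invert the barometric formula: z = H ln(P₀/P).
P₀/P = 1540/865 = 1.7803; ln(1.7803) = 0.57678.
z = 21300 × 0.57678 = 12285 m.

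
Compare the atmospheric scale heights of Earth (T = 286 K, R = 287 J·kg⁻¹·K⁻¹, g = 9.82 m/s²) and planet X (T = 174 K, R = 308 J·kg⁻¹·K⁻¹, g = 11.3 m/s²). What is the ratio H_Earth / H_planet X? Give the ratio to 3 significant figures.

H = RT/g for each body.
H_Earth = 287 × 286 / 9.82 = 8358.7 m.
H_planet X = 308 × 174 / 11.3 = 4742.7 m.
H_Earth/H_planet X = 8358.7/4742.7 = 1.7624.

H_Earth/H_planet X ≈ 1.76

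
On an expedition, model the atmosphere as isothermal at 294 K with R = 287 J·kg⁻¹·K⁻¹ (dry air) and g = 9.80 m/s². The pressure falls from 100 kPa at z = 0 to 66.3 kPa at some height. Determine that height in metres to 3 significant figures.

z ≈ 3540 m

Scale height: H = RT/g = 287 × 294 / 9.80 = 8610.0 m.
Invert the barometric formula: z = H ln(P₀/P).
P₀/P = 100/66.3 = 1.5083; ln(1.5083) = 0.41098.
z = 8610.0 × 0.41098 = 3538.5 m.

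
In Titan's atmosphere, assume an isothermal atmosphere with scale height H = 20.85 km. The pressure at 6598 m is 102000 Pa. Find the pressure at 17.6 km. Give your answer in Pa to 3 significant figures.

Between two levels, P₂ = P₁ exp(−Δz/H) with Δz = z₂ − z₁.
Δz = 17600 − 6598.0 = 11002 m; Δz/H = 11002/20850 = 0.52767.
P₂ = 102000 × exp(−0.52767) = 102000 × 0.58998 = 60178 Pa.

P ≈ 60200 Pa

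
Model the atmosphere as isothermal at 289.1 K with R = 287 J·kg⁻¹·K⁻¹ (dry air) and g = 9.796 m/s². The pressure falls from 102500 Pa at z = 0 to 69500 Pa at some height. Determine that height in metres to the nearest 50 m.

z ≈ 3300 m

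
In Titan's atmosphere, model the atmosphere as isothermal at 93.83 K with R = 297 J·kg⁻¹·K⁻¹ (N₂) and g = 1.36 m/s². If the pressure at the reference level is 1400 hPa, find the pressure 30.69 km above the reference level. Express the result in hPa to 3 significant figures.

P ≈ 313 hPa

Scale height: H = RT/g = 297 × 93.83 / 1.36 = 20491 m.
Barometric formula: P = P₀ exp(−z/H).
z/H = 30690/20491 = 1.4977; exp(−1.4977) = 0.22364.
P = 1400 × 0.22364 = 313.10 hPa.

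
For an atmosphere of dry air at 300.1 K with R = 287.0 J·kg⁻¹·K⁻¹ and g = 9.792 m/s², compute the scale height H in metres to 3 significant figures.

H ≈ 8800 m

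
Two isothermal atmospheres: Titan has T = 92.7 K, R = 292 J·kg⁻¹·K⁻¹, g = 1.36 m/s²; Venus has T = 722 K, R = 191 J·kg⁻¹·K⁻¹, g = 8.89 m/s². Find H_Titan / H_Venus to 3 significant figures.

H_Titan/H_Venus ≈ 1.28

H = RT/g for each body.
H_Titan = 292 × 92.7 / 1.36 = 19903 m.
H_Venus = 191 × 722 / 8.89 = 15512 m.
H_Titan/H_Venus = 19903/15512 = 1.2831.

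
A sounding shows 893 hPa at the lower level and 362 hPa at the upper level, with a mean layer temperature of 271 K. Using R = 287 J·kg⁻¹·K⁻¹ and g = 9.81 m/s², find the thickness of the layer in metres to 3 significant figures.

Hypsometric equation: Δz = (R T̄/g) ln(P₁/P₂).
R T̄/g = 287 × 271 / 9.81 = 7928.3 m.
ln(893/362) = ln(2.4669) = 0.90296.
Δz = 7928.3 × 0.90296 = 7158.9 m.

Δz ≈ 7160 m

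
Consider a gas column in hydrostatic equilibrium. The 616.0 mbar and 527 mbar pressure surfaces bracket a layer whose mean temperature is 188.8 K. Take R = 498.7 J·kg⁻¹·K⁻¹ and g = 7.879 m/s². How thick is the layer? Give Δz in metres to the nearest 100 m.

Hypsometric equation: Δz = (R T̄/g) ln(P₁/P₂).
R T̄/g = 498.7 × 188.8 / 7.879 = 11950 m.
ln(616.0/527) = ln(1.1689) = 0.15606.
Δz = 11950 × 0.15606 = 1864.9 m.

Δz ≈ 1900 m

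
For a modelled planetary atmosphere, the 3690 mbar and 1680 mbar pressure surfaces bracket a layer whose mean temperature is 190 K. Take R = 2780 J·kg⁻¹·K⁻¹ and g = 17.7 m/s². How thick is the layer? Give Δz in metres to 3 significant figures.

Hypsometric equation: Δz = (R T̄/g) ln(P₁/P₂).
R T̄/g = 2780 × 190 / 17.7 = 29842 m.
ln(3690/1680) = ln(2.1964) = 0.78682.
Δz = 29842 × 0.78682 = 23480 m.

Δz ≈ 23500 m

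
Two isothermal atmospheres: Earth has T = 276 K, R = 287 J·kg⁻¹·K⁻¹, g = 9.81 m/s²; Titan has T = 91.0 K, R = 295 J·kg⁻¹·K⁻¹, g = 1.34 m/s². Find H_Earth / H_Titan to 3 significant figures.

H = RT/g for each body.
H_Earth = 287 × 276 / 9.81 = 8074.6 m.
H_Titan = 295 × 91.0 / 1.34 = 20034 m.
H_Earth/H_Titan = 8074.6/20034 = 0.40304.

H_Earth/H_Titan ≈ 0.403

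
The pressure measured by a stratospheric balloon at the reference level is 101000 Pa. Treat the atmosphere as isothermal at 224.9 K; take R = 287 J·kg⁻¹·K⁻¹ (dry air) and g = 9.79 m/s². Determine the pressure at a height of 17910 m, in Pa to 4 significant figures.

Scale height: H = RT/g = 287 × 224.9 / 9.79 = 6593.1 m.
Barometric formula: P = P₀ exp(−z/H).
z/H = 17910/6593.1 = 2.7165; exp(−2.7165) = 0.066106.
P = 101000 × 0.066106 = 6676.7 Pa.

P ≈ 6677 Pa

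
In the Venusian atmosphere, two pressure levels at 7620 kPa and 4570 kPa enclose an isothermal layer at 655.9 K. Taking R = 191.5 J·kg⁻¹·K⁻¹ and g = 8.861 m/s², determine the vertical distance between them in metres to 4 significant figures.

Hypsometric equation: Δz = (R T̄/g) ln(P₁/P₂).
R T̄/g = 191.5 × 655.9 / 8.861 = 14175 m.
ln(7620/4570) = ln(1.6674) = 0.51127.
Δz = 14175 × 0.51127 = 7247.3 m.

Δz ≈ 7247 m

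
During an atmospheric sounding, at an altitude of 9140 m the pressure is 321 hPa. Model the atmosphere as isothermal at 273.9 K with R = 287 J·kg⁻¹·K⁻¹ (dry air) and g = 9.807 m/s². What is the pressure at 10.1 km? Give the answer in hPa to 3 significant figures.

P ≈ 285 hPa

Scale height: H = RT/g = 287 × 273.9 / 9.807 = 8015.6 m.
Between two levels, P₂ = P₁ exp(−Δz/H) with Δz = z₂ − z₁.
Δz = 10100 − 9140.0 = 960.00 m; Δz/H = 960.00/8015.6 = 0.11977.
P₂ = 321 × exp(−0.11977) = 321 × 0.88712 = 284.77 hPa.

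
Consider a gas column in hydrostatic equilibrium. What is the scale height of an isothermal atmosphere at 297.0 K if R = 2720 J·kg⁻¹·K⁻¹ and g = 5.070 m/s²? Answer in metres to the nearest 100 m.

The scale height of an isothermal atmosphere is H = RT/g.
H = 2720 × 297.0 / 5.070 = 807840/5.070 = 159340 m.

H ≈ 159300 m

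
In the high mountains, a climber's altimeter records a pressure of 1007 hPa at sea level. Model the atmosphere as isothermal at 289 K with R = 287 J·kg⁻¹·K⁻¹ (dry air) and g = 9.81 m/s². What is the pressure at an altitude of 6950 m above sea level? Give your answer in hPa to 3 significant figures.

P ≈ 443 hPa

Scale height: H = RT/g = 287 × 289 / 9.81 = 8454.9 m.
Barometric formula: P = P₀ exp(−z/H).
z/H = 6950.0/8454.9 = 0.82201; exp(−0.82201) = 0.43955.
P = 1007 × 0.43955 = 442.63 hPa.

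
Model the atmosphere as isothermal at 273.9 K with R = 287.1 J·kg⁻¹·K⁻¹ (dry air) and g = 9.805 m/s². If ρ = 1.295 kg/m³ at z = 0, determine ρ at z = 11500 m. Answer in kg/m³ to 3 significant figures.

Scale height: H = RT/g = 287.1 × 273.9 / 9.805 = 8020.1 m.
In an isothermal atmosphere, density decays like pressure: ρ = ρ₀ exp(−z/H).
z/H = 11500/8020.1 = 1.4339; exp(−1.4339) = 0.23838.
ρ = 1.295 × 0.23838 = 0.30870 kg/m³.

ρ ≈ 0.309 kg/m³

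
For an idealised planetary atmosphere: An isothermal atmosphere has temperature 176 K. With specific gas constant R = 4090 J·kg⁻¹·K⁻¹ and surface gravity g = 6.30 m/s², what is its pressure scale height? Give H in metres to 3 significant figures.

The scale height of an isothermal atmosphere is H = RT/g.
H = 4090 × 176 / 6.30 = 719840/6.30 = 114260 m.

H ≈ 114000 m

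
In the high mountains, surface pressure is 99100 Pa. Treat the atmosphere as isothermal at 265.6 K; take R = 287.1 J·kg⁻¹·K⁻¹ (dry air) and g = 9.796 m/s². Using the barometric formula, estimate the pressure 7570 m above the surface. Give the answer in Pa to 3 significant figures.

P ≈ 37500 Pa

Scale height: H = RT/g = 287.1 × 265.6 / 9.796 = 7784.2 m.
Barometric formula: P = P₀ exp(−z/H).
z/H = 7570.0/7784.2 = 0.97248; exp(−0.97248) = 0.37814.
P = 99100 × 0.37814 = 37474 Pa.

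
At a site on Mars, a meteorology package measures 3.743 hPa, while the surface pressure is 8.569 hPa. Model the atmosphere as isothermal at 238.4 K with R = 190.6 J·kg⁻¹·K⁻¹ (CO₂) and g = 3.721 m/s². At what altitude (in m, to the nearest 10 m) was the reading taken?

z ≈ 10110 m

Scale height: H = RT/g = 190.6 × 238.4 / 3.721 = 12212 m.
Invert the barometric formula: z = H ln(P₀/P).
P₀/P = 8.569/3.743 = 2.2893; ln(2.2893) = 0.82825.
z = 12212 × 0.82825 = 10115 m.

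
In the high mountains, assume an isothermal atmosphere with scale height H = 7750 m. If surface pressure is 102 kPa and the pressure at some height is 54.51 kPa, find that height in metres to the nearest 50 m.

z ≈ 4850 m

Invert the barometric formula: z = H ln(P₀/P).
P₀/P = 102/54.51 = 1.8712; ln(1.8712) = 0.62658.
z = 7750.0 × 0.62658 = 4856.0 m.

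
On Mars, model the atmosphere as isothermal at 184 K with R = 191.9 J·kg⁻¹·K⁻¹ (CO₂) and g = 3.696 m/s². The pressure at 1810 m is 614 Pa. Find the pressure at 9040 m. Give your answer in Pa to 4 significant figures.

Scale height: H = RT/g = 191.9 × 184 / 3.696 = 9553.5 m.
Between two levels, P₂ = P₁ exp(−Δz/H) with Δz = z₂ − z₁.
Δz = 9040.0 − 1810.0 = 7230.0 m; Δz/H = 7230.0/9553.5 = 0.75679.
P₂ = 614 × exp(−0.75679) = 614 × 0.46917 = 288.07 Pa.

P ≈ 288.1 Pa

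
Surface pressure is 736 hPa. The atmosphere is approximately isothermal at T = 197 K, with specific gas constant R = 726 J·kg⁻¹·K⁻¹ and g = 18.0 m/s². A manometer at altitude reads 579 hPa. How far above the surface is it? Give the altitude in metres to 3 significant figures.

z ≈ 1910 m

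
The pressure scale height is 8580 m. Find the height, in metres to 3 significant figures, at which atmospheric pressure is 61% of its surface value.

z ≈ 4240 m

Set P/P₀ = exp(−z/H) = 0.61, so z = −H ln(0.61).
−ln(0.61) = 0.49430; z = 8580.0 × 0.49430 = 4241.1 m.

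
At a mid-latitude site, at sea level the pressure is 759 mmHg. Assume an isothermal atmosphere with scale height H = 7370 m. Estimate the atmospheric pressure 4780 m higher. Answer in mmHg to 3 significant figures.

Barometric formula: P = P₀ exp(−z/H).
z/H = 4780.0/7370.0 = 0.64858; exp(−0.64858) = 0.52279.
P = 759 × 0.52279 = 396.80 mmHg.

P ≈ 397 mmHg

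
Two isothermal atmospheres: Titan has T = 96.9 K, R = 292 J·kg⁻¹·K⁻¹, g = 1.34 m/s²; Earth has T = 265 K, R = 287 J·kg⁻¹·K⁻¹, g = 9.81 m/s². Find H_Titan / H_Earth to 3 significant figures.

H_Titan/H_Earth ≈ 2.72

H = RT/g for each body.
H_Titan = 292 × 96.9 / 1.34 = 21116 m.
H_Earth = 287 × 265 / 9.81 = 7752.8 m.
H_Titan/H_Earth = 21116/7752.8 = 2.7237.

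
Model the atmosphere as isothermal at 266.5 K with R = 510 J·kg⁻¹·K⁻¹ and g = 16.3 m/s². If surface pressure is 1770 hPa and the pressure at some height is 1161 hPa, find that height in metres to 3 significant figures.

Scale height: H = RT/g = 510 × 266.5 / 16.3 = 8338.3 m.
Invert the barometric formula: z = H ln(P₀/P).
P₀/P = 1770/1161 = 1.5245; ln(1.5245) = 0.42167.
z = 8338.3 × 0.42167 = 3516.0 m.

z ≈ 3520 m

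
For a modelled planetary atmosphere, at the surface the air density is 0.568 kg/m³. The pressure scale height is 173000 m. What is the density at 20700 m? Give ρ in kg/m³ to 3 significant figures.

ρ ≈ 0.504 kg/m³

In an isothermal atmosphere, density decays like pressure: ρ = ρ₀ exp(−z/H).
z/H = 20700/173000 = 0.11965; exp(−0.11965) = 0.88723.
ρ = 0.568 × 0.88723 = 0.50395 kg/m³.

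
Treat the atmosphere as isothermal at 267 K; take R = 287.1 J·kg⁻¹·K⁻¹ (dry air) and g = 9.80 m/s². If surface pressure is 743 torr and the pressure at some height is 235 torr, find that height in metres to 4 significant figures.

z ≈ 9004 m

Scale height: H = RT/g = 287.1 × 267 / 9.80 = 7822.0 m.
Invert the barometric formula: z = H ln(P₀/P).
P₀/P = 743/235 = 3.1617; ln(3.1617) = 1.1511.
z = 7822.0 × 1.1511 = 9003.9 m.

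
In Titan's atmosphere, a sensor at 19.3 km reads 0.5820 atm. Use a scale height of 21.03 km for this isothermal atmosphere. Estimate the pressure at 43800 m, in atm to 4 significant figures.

P ≈ 0.1815 atm

Between two levels, P₂ = P₁ exp(−Δz/H) with Δz = z₂ − z₁.
Δz = 43800 − 19300 = 24500 m; Δz/H = 24500/21030 = 1.1650.
P₂ = 0.5820 × exp(−1.1650) = 0.5820 × 0.31192 = 0.18154 atm.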